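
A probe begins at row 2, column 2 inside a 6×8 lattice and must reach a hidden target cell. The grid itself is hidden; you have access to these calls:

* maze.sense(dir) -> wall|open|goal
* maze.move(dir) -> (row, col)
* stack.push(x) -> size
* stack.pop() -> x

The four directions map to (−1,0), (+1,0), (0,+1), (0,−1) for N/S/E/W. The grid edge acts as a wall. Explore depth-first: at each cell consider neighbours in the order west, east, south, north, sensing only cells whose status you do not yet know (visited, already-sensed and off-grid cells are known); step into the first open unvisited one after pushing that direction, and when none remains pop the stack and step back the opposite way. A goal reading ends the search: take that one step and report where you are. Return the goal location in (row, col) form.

I use maze.sense with dir=west, — result: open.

Next I call stack.push with x=west, and see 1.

Next I call maze.move with dir=west, and get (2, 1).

I use maze.sense with dir=west, and get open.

Now I run stack.push with x=west, giving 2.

Now I run maze.move with dir=west, and observe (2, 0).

I call maze.sense with dir=south, → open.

Invoking stack.push with x=south, yielding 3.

Now I run maze.move with dir=south, — result: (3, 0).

I run maze.sense with dir=east, which returns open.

I try stack.push with x=east, and observe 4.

Then maze.move with dir=east, and get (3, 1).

Then maze.sense with dir=east, giving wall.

Invoking maze.sense with dir=south, giving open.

Next I call stack.push with x=south, and get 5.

Using maze.move with dir=south, which returns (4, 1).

I run maze.sense with dir=west, — result: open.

Now I run stack.push with x=west, : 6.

I try maze.move with dir=west, — result: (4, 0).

I call maze.sense with dir=south, and see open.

I try stack.push with x=south, which returns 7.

Then maze.move with dir=south, : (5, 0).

Next I call maze.sense with dir=east, and see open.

I try stack.push with x=east, : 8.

Calling maze.move with dir=east, giving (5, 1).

Then maze.sense with dir=east, and see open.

I invoke stack.push with x=east, and observe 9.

I invoke maze.move with dir=east, which returns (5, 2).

Now I run maze.sense with dir=east, and observe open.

Next I call stack.push with x=east, which returns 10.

I call maze.move with dir=east, — result: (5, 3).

Next I call maze.sense with dir=east, and get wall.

I use maze.sense with dir=north, yielding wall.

I call stack.pop, — result: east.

Then maze.move with dir=west, → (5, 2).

I invoke maze.sense with dir=north, and get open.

Then stack.push with x=north, and get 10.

I invoke maze.move with dir=north, and get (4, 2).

Using stack.pop(), and observe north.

I call maze.move with dir=south, and get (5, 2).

Then stack.pop(), : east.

I run maze.move with dir=west, yielding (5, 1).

Next I call stack.pop(), yielding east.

I run maze.move with dir=west, which returns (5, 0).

Now I run stack.pop, — result: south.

Then maze.move with dir=north, which returns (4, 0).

Now I run stack.pop, → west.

Invoking maze.move with dir=east, : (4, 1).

Calling stack.pop(), : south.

Then maze.move with dir=north, giving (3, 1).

I run stack.pop(), and see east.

I try maze.move with dir=west, and see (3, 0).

Now I run stack.pop, which returns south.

I try maze.move with dir=north, — result: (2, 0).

I call maze.sense with dir=north, and observe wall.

I run stack.pop, — result: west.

Then maze.move with dir=east, — result: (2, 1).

Now I run maze.sense with dir=north, which returns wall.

Invoking stack.pop(), and see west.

Now I run maze.move with dir=east, yielding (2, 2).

I run maze.sense with dir=east, and see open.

I invoke stack.push with x=east, and see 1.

Then maze.move with dir=east, → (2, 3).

I try maze.sense with dir=east, : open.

Then stack.push with x=east, and observe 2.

I call maze.move with dir=east, and observe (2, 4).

I invoke maze.sense with dir=east, and observe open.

I invoke stack.push with x=east, and see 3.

Using maze.move with dir=east, which returns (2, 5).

Next I call maze.sense with dir=east, and observe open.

Next I call stack.push with x=east, yielding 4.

Invoking maze.move with dir=east, yielding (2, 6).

Next I call maze.sense with dir=east, giving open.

I use stack.push with x=east, → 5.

Then maze.move with dir=east, → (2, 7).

Next I call maze.sense with dir=south, — result: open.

I call stack.push with x=south, → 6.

Calling maze.move with dir=south, : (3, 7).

Now I run maze.sense with dir=west, and get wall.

Using maze.sense with dir=south, — result: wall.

Then stack.pop(), which returns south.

I try maze.move with dir=north, and see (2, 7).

I run maze.sense with dir=north, — result: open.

Using stack.push with x=north, giving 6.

I use maze.move with dir=north, yielding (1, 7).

Next I call maze.sense with dir=west, and observe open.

Next I call stack.push with x=west, and observe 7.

Using maze.move with dir=west, → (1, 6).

Next I call maze.sense with dir=west, which returns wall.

I try maze.sense with dir=north, which returns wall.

I run stack.pop, and observe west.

I try maze.move with dir=east, : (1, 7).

Now I run maze.sense with dir=north, yielding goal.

I try maze.move with dir=north, and see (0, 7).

Answer: (0, 7)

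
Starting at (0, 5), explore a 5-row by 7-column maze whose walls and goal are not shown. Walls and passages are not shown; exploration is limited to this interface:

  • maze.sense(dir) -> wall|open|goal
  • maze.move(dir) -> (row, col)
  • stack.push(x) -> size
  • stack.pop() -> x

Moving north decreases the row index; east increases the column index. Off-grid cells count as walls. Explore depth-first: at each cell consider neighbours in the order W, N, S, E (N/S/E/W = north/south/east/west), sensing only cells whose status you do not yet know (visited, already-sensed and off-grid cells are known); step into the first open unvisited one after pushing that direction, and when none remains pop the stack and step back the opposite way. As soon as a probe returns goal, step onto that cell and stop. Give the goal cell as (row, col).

==> sense(dir: west)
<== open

==> push(x: west)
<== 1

==> move(dir: west)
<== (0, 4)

==> sense(dir: west)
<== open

==> push(x: west)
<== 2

==> move(dir: west)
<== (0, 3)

==> sense(dir: west)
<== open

==> push(x: west)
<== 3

==> move(dir: west)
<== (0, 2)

==> sense(dir: west)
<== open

==> push(x: west)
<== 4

==> move(dir: west)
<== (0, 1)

==> sense(dir: west)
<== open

==> push(x: west)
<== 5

==> move(dir: west)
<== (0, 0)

==> sense(dir: south)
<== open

==> push(x: south)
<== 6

==> move(dir: south)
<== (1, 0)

==> sense(dir: south)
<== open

==> push(x: south)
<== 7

==> move(dir: south)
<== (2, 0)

==> sense(dir: south)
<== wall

==> sense(dir: east)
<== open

==> push(x: east)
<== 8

==> move(dir: east)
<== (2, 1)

==> sense(dir: north)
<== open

==> push(x: north)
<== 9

==> move(dir: north)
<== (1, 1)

==> sense(dir: east)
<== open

==> push(x: east)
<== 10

==> move(dir: east)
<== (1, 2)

==> sense(dir: south)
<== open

==> push(x: south)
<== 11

==> move(dir: south)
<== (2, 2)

==> sense(dir: south)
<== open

==> push(x: south)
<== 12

==> move(dir: south)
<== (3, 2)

==> sense(dir: west)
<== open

==> push(x: west)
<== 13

==> move(dir: west)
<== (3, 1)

==> sense(dir: south)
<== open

==> push(x: south)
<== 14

==> move(dir: south)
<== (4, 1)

==> sense(dir: west)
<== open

==> push(x: west)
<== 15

==> move(dir: west)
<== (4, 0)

==> pop()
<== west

==> move(dir: east)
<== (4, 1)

==> sense(dir: east)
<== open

==> push(x: east)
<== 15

==> move(dir: east)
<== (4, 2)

==> sense(dir: east)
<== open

==> push(x: east)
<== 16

==> move(dir: east)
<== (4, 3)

==> sense(dir: north)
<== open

==> push(x: north)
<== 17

==> move(dir: north)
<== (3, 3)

==> sense(dir: north)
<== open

==> push(x: north)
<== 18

==> move(dir: north)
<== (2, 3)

==> sense(dir: north)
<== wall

==> sense(dir: east)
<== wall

==> pop()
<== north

==> move(dir: south)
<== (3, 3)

==> sense(dir: east)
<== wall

==> pop()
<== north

==> move(dir: south)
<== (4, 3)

==> sense(dir: east)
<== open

==> push(x: east)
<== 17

==> move(dir: east)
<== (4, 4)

==> sense(dir: east)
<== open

==> push(x: east)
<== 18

==> move(dir: east)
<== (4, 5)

==> sense(dir: north)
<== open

==> push(x: north)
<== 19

==> move(dir: north)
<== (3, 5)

==> sense(dir: north)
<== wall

==> sense(dir: east)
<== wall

==> pop()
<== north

==> move(dir: south)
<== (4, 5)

==> sense(dir: east)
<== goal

==> move(dir: east)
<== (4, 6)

Answer: (4, 6)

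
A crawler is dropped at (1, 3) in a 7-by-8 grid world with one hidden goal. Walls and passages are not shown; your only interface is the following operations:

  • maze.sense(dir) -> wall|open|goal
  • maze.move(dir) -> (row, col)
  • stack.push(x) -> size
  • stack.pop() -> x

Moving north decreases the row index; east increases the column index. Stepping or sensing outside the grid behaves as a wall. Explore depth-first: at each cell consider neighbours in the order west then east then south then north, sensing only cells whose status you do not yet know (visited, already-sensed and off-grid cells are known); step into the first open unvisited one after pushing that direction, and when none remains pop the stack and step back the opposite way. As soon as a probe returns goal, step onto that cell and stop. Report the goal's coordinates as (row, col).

Act: maze.sense[dir→west]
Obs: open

Act: stack.push[x→west]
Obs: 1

Act: maze.move[dir→west]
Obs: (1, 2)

Act: maze.sense[dir→west]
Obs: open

Act: stack.push[x→west]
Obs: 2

Act: maze.move[dir→west]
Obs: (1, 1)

Act: maze.sense[dir→west]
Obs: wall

Act: maze.sense[dir→south]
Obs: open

Act: stack.push[x→south]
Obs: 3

Act: maze.move[dir→south]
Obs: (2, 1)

Act: maze.sense[dir→west]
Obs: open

Act: stack.push[x→west]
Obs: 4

Act: maze.move[dir→west]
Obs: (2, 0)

Act: maze.sense[dir→south]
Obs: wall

Act: stack.pop[]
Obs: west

Act: maze.move[dir→east]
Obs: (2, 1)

Act: maze.sense[dir→east]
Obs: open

Act: stack.push[x→east]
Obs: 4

Act: maze.move[dir→east]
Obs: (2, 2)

Act: maze.sense[dir→east]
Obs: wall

Act: maze.sense[dir→south]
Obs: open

Act: stack.push[x→south]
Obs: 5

Act: maze.move[dir→south]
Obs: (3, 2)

Act: maze.sense[dir→west]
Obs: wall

Act: maze.sense[dir→east]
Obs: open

Act: stack.push[x→east]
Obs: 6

Act: maze.move[dir→east]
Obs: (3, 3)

Act: maze.sense[dir→east]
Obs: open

Act: stack.push[x→east]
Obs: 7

Act: maze.move[dir→east]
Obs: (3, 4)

Act: maze.sense[dir→east]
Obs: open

Act: stack.push[x→east]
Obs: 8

Act: maze.move[dir→east]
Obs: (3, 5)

Act: maze.sense[dir→east]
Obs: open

Act: stack.push[x→east]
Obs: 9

Act: maze.move[dir→east]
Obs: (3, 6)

Act: maze.sense[dir→east]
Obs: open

Act: stack.push[x→east]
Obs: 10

Act: maze.move[dir→east]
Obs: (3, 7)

Act: maze.sense[dir→south]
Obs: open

Act: stack.push[x→south]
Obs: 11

Act: maze.move[dir→south]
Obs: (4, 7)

Act: maze.sense[dir→west]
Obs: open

Act: stack.push[x→west]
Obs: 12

Act: maze.move[dir→west]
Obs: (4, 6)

Act: maze.sense[dir→west]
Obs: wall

Act: maze.sense[dir→south]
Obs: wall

Act: stack.pop[]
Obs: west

Act: maze.move[dir→east]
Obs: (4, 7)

Act: maze.sense[dir→south]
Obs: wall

Act: stack.pop[]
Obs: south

Act: maze.move[dir→north]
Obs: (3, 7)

Act: maze.sense[dir→north]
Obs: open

Act: stack.push[x→north]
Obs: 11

Act: maze.move[dir→north]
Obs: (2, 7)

Act: maze.sense[dir→west]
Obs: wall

Act: maze.sense[dir→north]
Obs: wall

Act: stack.pop[]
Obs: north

Act: maze.move[dir→south]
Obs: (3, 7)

Act: stack.pop[]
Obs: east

Act: maze.move[dir→west]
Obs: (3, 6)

Act: stack.pop[]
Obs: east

Act: maze.move[dir→west]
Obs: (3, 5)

Act: maze.sense[dir→north]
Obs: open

Act: stack.push[x→north]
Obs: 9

Act: maze.move[dir→north]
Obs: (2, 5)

Act: maze.sense[dir→west]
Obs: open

Act: stack.push[x→west]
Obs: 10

Act: maze.move[dir→west]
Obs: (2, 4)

Act: maze.sense[dir→north]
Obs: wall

Act: stack.pop[]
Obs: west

Act: maze.move[dir→east]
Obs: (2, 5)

Act: maze.sense[dir→north]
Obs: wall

Act: stack.pop[]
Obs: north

Act: maze.move[dir→south]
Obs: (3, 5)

Act: stack.pop[]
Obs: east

Act: maze.move[dir→west]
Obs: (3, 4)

Act: maze.sense[dir→south]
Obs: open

Act: stack.push[x→south]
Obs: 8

Act: maze.move[dir→south]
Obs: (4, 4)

Act: maze.sense[dir→west]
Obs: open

Act: stack.push[x→west]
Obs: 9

Act: maze.move[dir→west]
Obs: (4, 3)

Act: maze.sense[dir→west]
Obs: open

Act: stack.push[x→west]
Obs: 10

Act: maze.move[dir→west]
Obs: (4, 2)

Act: maze.sense[dir→west]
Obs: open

Act: stack.push[x→west]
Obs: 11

Act: maze.move[dir→west]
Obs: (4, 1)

Act: maze.sense[dir→west]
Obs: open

Act: stack.push[x→west]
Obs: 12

Act: maze.move[dir→west]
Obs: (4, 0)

Act: maze.sense[dir→south]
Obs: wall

Act: stack.pop[]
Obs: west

Act: maze.move[dir→east]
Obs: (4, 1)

Act: maze.sense[dir→south]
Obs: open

Act: stack.push[x→south]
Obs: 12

Act: maze.move[dir→south]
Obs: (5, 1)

Act: maze.sense[dir→east]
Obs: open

Act: stack.push[x→east]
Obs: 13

Act: maze.move[dir→east]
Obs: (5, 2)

Act: maze.sense[dir→east]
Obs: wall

Act: maze.sense[dir→south]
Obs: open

Act: stack.push[x→south]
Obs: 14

Act: maze.move[dir→south]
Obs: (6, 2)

Act: maze.sense[dir→west]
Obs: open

Act: stack.push[x→west]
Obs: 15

Act: maze.move[dir→west]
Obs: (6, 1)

Act: maze.sense[dir→west]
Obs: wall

Act: stack.pop[]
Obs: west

Act: maze.move[dir→east]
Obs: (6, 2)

Act: maze.sense[dir→east]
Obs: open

Act: stack.push[x→east]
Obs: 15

Act: maze.move[dir→east]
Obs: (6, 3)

Act: maze.sense[dir→east]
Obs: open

Act: stack.push[x→east]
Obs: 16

Act: maze.move[dir→east]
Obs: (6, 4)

Act: maze.sense[dir→east]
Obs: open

Act: stack.push[x→east]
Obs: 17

Act: maze.move[dir→east]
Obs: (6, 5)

Act: maze.sense[dir→east]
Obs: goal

Act: maze.move[dir→east]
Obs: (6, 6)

Answer: (6, 6)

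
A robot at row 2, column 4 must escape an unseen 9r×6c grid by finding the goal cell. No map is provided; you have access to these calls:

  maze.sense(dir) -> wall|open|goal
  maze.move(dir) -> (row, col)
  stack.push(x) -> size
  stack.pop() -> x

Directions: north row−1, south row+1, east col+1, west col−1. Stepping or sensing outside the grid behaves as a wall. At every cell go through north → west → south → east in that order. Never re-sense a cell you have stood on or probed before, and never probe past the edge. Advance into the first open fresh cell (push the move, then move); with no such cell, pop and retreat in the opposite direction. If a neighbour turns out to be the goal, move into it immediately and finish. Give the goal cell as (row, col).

% sense dir: north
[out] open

% push x: north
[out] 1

% move dir: north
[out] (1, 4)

% sense dir: north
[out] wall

% sense dir: west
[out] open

% push x: west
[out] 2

% move dir: west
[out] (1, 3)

% sense dir: north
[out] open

% push x: north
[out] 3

% move dir: north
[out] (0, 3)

% sense dir: west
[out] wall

% pop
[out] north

% move dir: south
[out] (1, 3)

% sense dir: west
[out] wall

% sense dir: south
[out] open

% push x: south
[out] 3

% move dir: south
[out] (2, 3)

% sense dir: west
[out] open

% push x: west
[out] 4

% move dir: west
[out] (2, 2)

% sense dir: west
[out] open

% push x: west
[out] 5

% move dir: west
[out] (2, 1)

% sense dir: north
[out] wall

% sense dir: west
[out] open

% push x: west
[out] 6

% move dir: west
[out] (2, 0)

% sense dir: north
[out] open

% push x: north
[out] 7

% move dir: north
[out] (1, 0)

% sense dir: north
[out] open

% push x: north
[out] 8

% move dir: north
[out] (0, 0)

% sense dir: east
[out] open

% push x: east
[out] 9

% move dir: east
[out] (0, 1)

% pop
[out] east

% move dir: west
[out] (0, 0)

% pop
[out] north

% move dir: south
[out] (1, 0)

% pop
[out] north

% move dir: south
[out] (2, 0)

% sense dir: south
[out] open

% push x: south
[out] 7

% move dir: south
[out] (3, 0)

% sense dir: south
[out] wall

% sense dir: east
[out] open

% push x: east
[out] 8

% move dir: east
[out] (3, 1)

% sense dir: south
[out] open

% push x: south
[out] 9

% move dir: south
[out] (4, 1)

% sense dir: south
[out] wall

% sense dir: east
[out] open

% push x: east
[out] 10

% move dir: east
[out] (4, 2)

% sense dir: north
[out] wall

% sense dir: south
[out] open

% push x: south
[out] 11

% move dir: south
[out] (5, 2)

% sense dir: south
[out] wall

% sense dir: east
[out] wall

% pop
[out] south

% move dir: north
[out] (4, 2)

% sense dir: east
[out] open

% push x: east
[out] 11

% move dir: east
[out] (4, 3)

% sense dir: north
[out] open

% push x: north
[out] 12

% move dir: north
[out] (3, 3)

% sense dir: east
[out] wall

% pop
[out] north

% move dir: south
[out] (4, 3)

% sense dir: east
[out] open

% push x: east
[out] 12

% move dir: east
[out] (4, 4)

% sense dir: south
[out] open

% push x: south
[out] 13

% move dir: south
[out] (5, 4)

% sense dir: south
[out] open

% push x: south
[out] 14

% move dir: south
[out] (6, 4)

% sense dir: west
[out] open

% push x: west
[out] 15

% move dir: west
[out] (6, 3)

% sense dir: south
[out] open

% push x: south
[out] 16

% move dir: south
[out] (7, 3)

% sense dir: west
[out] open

% push x: west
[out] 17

% move dir: west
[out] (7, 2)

% sense dir: west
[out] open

% push x: west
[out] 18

% move dir: west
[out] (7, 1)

% sense dir: north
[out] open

% push x: north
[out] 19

% move dir: north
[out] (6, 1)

% sense dir: west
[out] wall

% pop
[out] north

% move dir: south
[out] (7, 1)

% sense dir: west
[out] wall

% sense dir: south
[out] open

% push x: south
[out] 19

% move dir: south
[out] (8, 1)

% sense dir: west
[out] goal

% move dir: west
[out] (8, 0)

Answer: (8, 0)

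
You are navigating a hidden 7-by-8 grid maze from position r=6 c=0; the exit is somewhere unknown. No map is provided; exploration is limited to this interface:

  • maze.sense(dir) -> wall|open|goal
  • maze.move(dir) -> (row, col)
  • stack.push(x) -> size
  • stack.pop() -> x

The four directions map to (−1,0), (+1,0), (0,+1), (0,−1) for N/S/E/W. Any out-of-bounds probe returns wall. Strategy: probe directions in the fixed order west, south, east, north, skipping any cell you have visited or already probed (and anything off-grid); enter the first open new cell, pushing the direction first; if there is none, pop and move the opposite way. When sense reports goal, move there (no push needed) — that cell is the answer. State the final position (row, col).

Act: maze.sense[dir=east]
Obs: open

Act: stack.push[x=east]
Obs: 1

Act: maze.move[dir=east]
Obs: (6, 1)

Act: maze.sense[dir=east]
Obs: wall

Act: maze.sense[dir=north]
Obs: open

Act: stack.push[x=north]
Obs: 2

Act: maze.move[dir=north]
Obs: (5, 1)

Act: maze.sense[dir=west]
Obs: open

Act: stack.push[x=west]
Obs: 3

Act: maze.move[dir=west]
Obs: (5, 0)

Act: maze.sense[dir=north]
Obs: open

Act: stack.push[x=north]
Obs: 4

Act: maze.move[dir=north]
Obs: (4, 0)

Act: maze.sense[dir=east]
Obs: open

Act: stack.push[x=east]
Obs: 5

Act: maze.move[dir=east]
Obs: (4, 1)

Act: maze.sense[dir=east]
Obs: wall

Act: maze.sense[dir=north]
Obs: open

Act: stack.push[x=north]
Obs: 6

Act: maze.move[dir=north]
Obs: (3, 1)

Act: maze.sense[dir=west]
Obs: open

Act: stack.push[x=west]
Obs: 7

Act: maze.move[dir=west]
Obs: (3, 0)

Act: maze.sense[dir=north]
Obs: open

Act: stack.push[x=north]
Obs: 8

Act: maze.move[dir=north]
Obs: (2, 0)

Act: maze.sense[dir=east]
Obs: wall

Act: maze.sense[dir=north]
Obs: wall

Act: stack.pop[]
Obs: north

Act: maze.move[dir=south]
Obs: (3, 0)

Act: stack.pop[]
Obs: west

Act: maze.move[dir=east]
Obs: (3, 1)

Act: maze.sense[dir=east]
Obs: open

Act: stack.push[x=east]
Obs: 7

Act: maze.move[dir=east]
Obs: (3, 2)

Act: maze.sense[dir=east]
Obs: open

Act: stack.push[x=east]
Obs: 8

Act: maze.move[dir=east]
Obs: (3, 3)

Act: maze.sense[dir=south]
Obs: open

Act: stack.push[x=south]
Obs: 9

Act: maze.move[dir=south]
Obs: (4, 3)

Act: maze.sense[dir=south]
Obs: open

Act: stack.push[x=south]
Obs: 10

Act: maze.move[dir=south]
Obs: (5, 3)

Act: maze.sense[dir=west]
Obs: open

Act: stack.push[x=west]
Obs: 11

Act: maze.move[dir=west]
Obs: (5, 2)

Act: stack.pop[]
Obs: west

Act: maze.move[dir=east]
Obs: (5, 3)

Act: maze.sense[dir=south]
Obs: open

Act: stack.push[x=south]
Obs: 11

Act: maze.move[dir=south]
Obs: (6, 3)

Act: maze.sense[dir=east]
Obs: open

Act: stack.push[x=east]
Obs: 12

Act: maze.move[dir=east]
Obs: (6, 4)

Act: maze.sense[dir=east]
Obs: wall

Act: maze.sense[dir=north]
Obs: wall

Act: stack.pop[]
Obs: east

Act: maze.move[dir=west]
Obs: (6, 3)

Act: stack.pop[]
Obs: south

Act: maze.move[dir=north]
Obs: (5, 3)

Act: stack.pop[]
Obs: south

Act: maze.move[dir=north]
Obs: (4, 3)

Act: maze.sense[dir=east]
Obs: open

Act: stack.push[x=east]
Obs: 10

Act: maze.move[dir=east]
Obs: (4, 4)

Act: maze.sense[dir=east]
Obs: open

Act: stack.push[x=east]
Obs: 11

Act: maze.move[dir=east]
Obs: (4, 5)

Act: maze.sense[dir=south]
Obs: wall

Act: maze.sense[dir=east]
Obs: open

Act: stack.push[x=east]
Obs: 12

Act: maze.move[dir=east]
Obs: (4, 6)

Act: maze.sense[dir=south]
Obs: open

Act: stack.push[x=south]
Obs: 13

Act: maze.move[dir=south]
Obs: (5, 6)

Act: maze.sense[dir=south]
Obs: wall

Act: maze.sense[dir=east]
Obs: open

Act: stack.push[x=east]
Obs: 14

Act: maze.move[dir=east]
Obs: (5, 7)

Act: maze.sense[dir=south]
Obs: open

Act: stack.push[x=south]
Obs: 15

Act: maze.move[dir=south]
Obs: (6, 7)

Act: stack.pop[]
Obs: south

Act: maze.move[dir=north]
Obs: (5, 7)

Act: maze.sense[dir=north]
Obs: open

Act: stack.push[x=north]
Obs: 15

Act: maze.move[dir=north]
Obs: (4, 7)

Act: maze.sense[dir=north]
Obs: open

Act: stack.push[x=north]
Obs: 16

Act: maze.move[dir=north]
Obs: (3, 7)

Act: maze.sense[dir=west]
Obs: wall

Act: maze.sense[dir=north]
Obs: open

Act: stack.push[x=north]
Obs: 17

Act: maze.move[dir=north]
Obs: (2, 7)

Act: maze.sense[dir=west]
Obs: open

Act: stack.push[x=west]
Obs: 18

Act: maze.move[dir=west]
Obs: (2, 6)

Act: maze.sense[dir=west]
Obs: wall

Act: maze.sense[dir=north]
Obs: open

Act: stack.push[x=north]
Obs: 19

Act: maze.move[dir=north]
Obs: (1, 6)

Act: maze.sense[dir=west]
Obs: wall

Act: maze.sense[dir=east]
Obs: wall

Act: maze.sense[dir=north]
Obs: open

Act: stack.push[x=north]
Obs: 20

Act: maze.move[dir=north]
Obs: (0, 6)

Act: maze.sense[dir=west]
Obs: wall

Act: maze.sense[dir=east]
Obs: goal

Act: maze.move[dir=east]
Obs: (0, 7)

Answer: (0, 7)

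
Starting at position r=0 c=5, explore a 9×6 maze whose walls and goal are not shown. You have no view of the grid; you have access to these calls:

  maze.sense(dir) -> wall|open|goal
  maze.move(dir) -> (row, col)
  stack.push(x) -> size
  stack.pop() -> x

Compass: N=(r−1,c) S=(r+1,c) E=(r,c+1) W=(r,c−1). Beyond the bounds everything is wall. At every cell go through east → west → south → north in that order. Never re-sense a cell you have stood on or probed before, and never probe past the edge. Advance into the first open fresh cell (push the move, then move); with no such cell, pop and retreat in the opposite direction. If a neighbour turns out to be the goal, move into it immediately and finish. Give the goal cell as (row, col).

Invoking maze.sense with dir: west, — result: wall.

I invoke maze.sense with dir: south, and see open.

Then stack.push with x: south, giving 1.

Next I call maze.move with dir: south, giving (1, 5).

I call maze.sense with dir: west, and observe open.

I run stack.push with x: west, and observe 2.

Next I call maze.move with dir: west, giving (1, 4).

Then maze.sense with dir: west, : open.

I try stack.push with x: west, and observe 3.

Using maze.move with dir: west, giving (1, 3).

Using maze.sense with dir: west, : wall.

I run maze.sense with dir: south, — result: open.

Then stack.push with x: south, : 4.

Next I call maze.move with dir: south, yielding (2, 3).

I try maze.sense with dir: east, and get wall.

Calling maze.sense with dir: west, and see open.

Then stack.push with x: west, → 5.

Using maze.move with dir: west, → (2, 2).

Now I run maze.sense with dir: west, and get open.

I call stack.push with x: west, and observe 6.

Then maze.move with dir: west, — result: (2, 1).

Invoking maze.sense with dir: west, and see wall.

I try maze.sense with dir: south, and see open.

I try stack.push with x: south, which returns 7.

I invoke maze.move with dir: south, → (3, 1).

Now I run maze.sense with dir: east, yielding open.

Next I call stack.push with x: east, giving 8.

Now I run maze.move with dir: east, yielding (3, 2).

Using maze.sense with dir: east, giving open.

I try stack.push with x: east, and see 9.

I use maze.move with dir: east, and get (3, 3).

Now I run maze.sense with dir: east, yielding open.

Next I call stack.push with x: east, which returns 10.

I use maze.move with dir: east, giving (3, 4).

I use maze.sense with dir: east, yielding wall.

I run maze.sense with dir: south, and get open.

I try stack.push with x: south, which returns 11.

Calling maze.move with dir: south, → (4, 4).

I call maze.sense with dir: east, yielding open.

I try stack.push with x: east, → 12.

I try maze.move with dir: east, → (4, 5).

I use maze.sense with dir: south, yielding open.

Calling stack.push with x: south, and get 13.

Now I run maze.move with dir: south, and get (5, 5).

I try maze.sense with dir: west, → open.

I run stack.push with x: west, → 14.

Using maze.move with dir: west, giving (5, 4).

I try maze.sense with dir: west, which returns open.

I try stack.push with x: west, — result: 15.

I try maze.move with dir: west, : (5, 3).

Now I run maze.sense with dir: west, and get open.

I use stack.push with x: west, and see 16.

Now I run maze.move with dir: west, and get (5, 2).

Next I call maze.sense with dir: west, yielding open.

Then stack.push with x: west, and observe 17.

Invoking maze.move with dir: west, — result: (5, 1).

Invoking maze.sense with dir: west, which returns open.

I invoke stack.push with x: west, giving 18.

Invoking maze.move with dir: west, and observe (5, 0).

Calling maze.sense with dir: south, yielding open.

I call stack.push with x: south, → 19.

I try maze.move with dir: south, : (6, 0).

Calling maze.sense with dir: east, → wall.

I run maze.sense with dir: south, : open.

I use stack.push with x: south, and see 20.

I call maze.move with dir: south, and get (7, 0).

Invoking maze.sense with dir: east, and observe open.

I call stack.push with x: east, yielding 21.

Invoking maze.move with dir: east, which returns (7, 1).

Calling maze.sense with dir: east, giving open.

Then stack.push with x: east, yielding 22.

Next I call maze.move with dir: east, → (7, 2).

Using maze.sense with dir: east, → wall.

Now I run maze.sense with dir: south, : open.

I invoke stack.push with x: south, yielding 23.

I use maze.move with dir: south, which returns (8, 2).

I run maze.sense with dir: east, giving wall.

I use maze.sense with dir: west, and see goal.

Then maze.move with dir: west, → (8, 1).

Answer: (8, 1)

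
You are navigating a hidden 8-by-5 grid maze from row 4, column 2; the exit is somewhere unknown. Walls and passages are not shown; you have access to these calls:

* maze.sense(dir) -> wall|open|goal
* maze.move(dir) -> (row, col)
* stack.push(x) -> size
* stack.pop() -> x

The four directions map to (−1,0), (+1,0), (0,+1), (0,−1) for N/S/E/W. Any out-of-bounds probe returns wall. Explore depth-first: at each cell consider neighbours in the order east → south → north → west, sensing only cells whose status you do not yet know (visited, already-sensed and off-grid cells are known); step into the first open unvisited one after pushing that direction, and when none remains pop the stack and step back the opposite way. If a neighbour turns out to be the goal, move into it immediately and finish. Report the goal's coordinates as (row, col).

Invoking maze.sense(east), and get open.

Now I run stack.push(east), and get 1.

I try maze.move(east), and observe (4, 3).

I try maze.sense(east), giving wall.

I call maze.sense(south), and observe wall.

Then maze.sense(north), which returns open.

Then stack.push(north), — result: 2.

I try maze.move(north), and observe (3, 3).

I call maze.sense(east), — result: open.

I invoke stack.push(east), → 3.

I call maze.move(east), — result: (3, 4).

I call maze.sense(north), yielding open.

I invoke stack.push(north), yielding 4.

Calling maze.move(north), : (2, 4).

I use maze.sense(north), → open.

I invoke stack.push(north), → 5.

Now I run maze.move(north), giving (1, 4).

I run maze.sense(north), which returns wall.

Then maze.sense(west), → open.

I run stack.push(west), — result: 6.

Then maze.move(west), and see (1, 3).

I run maze.sense(south), — result: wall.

Using maze.sense(north), giving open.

I run stack.push(north), : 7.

I try maze.move(north), which returns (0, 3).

Invoking maze.sense(west), and get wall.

I try stack.pop, and observe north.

I run maze.move(south), and observe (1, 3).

Invoking maze.sense(west), and get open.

Now I run stack.push(west), which returns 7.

Calling maze.move(west), giving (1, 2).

I use maze.sense(south), and observe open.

I use stack.push(south), giving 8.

Invoking maze.move(south), — result: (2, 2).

Using maze.sense(south), and see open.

Then stack.push(south), and see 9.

I call maze.move(south), and get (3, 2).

I run maze.sense(west), yielding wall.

Now I run stack.pop(), → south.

I invoke maze.move(north), and see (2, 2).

Now I run maze.sense(west), and get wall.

I try stack.pop, yielding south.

Now I run maze.move(north), — result: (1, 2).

I run maze.sense(west), yielding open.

I use stack.push(west), — result: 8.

I call maze.move(west), yielding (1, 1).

Calling maze.sense(north), yielding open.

I call stack.push(north), → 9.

Next I call maze.move(north), and get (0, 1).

I try maze.sense(west), yielding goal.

Invoking maze.move(west), and observe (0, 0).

Answer: (0, 0)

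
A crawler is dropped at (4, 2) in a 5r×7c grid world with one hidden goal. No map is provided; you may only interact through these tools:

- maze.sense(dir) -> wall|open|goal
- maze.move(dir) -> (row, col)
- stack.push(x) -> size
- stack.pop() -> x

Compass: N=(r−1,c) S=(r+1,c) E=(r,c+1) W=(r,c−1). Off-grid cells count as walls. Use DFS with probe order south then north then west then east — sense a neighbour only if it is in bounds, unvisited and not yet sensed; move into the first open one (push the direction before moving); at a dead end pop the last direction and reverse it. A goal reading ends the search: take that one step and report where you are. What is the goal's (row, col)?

# maze.sense(dir: north) ~> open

# stack.push(x: north) ~> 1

# maze.move(dir: north) ~> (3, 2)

# maze.sense(dir: north) ~> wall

# maze.sense(dir: west) ~> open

# stack.push(x: west) ~> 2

# maze.move(dir: west) ~> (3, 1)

# maze.sense(dir: south) ~> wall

# maze.sense(dir: north) ~> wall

# maze.sense(dir: west) ~> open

# stack.push(x: west) ~> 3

# maze.move(dir: west) ~> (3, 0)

# maze.sense(dir: south) ~> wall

# maze.sense(dir: north) ~> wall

# stack.pop() ~> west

# maze.move(dir: east) ~> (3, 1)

# stack.pop() ~> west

# maze.move(dir: east) ~> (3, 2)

# maze.sense(dir: east) ~> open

# stack.push(x: east) ~> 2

# maze.move(dir: east) ~> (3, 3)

# maze.sense(dir: south) ~> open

# stack.push(x: south) ~> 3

# maze.move(dir: south) ~> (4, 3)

# maze.sense(dir: east) ~> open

# stack.push(x: east) ~> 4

# maze.move(dir: east) ~> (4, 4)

# maze.sense(dir: north) ~> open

# stack.push(x: north) ~> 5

# maze.move(dir: north) ~> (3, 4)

# maze.sense(dir: north) ~> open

# stack.push(x: north) ~> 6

# maze.move(dir: north) ~> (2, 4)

# maze.sense(dir: north) ~> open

# stack.push(x: north) ~> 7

# maze.move(dir: north) ~> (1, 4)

# maze.sense(dir: north) ~> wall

# maze.sense(dir: west) ~> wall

# maze.sense(dir: east) ~> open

# stack.push(x: east) ~> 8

# maze.move(dir: east) ~> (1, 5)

# maze.sense(dir: south) ~> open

# stack.push(x: south) ~> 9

# maze.move(dir: south) ~> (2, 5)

# maze.sense(dir: south) ~> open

# stack.push(x: south) ~> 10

# maze.move(dir: south) ~> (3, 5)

# maze.sense(dir: south) ~> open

# stack.push(x: south) ~> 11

# maze.move(dir: south) ~> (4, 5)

# maze.sense(dir: east) ~> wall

# stack.pop() ~> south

# maze.move(dir: north) ~> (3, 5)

# maze.sense(dir: east) ~> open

# stack.push(x: east) ~> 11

# maze.move(dir: east) ~> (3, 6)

# maze.sense(dir: north) ~> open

# stack.push(x: north) ~> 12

# maze.move(dir: north) ~> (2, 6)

# maze.sense(dir: north) ~> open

# stack.push(x: north) ~> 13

# maze.move(dir: north) ~> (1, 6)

# maze.sense(dir: north) ~> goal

# maze.move(dir: north) ~> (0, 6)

Answer: (0, 6)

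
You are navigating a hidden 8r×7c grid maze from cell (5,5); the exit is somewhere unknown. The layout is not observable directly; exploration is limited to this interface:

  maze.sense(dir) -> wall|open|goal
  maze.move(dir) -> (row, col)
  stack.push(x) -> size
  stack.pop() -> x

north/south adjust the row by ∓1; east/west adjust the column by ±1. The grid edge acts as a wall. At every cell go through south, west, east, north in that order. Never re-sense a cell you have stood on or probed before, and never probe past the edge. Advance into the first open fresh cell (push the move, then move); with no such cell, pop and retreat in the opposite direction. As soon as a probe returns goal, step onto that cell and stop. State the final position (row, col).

Step: maze.sense[dir: south]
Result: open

Step: stack.push[x: south]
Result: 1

Step: maze.move[dir: south]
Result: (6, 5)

Step: maze.sense[dir: south]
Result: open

Step: stack.push[x: south]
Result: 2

Step: maze.move[dir: south]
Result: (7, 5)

Step: maze.sense[dir: west]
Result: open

Step: stack.push[x: west]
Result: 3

Step: maze.move[dir: west]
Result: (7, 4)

Step: maze.sense[dir: west]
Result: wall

Step: maze.sense[dir: north]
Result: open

Step: stack.push[x: north]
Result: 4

Step: maze.move[dir: north]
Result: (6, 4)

Step: maze.sense[dir: west]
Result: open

Step: stack.push[x: west]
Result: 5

Step: maze.move[dir: west]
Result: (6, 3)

Step: maze.sense[dir: west]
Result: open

Step: stack.push[x: west]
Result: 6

Step: maze.move[dir: west]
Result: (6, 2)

Step: maze.sense[dir: south]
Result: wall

Step: maze.sense[dir: west]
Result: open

Step: stack.push[x: west]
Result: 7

Step: maze.move[dir: west]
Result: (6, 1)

Step: maze.sense[dir: south]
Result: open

Step: stack.push[x: south]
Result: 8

Step: maze.move[dir: south]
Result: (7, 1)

Step: maze.sense[dir: west]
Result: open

Step: stack.push[x: west]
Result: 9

Step: maze.move[dir: west]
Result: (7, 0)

Step: maze.sense[dir: north]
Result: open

Step: stack.push[x: north]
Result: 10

Step: maze.move[dir: north]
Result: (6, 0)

Step: maze.sense[dir: north]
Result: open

Step: stack.push[x: north]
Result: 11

Step: maze.move[dir: north]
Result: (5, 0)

Step: maze.sense[dir: east]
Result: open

Step: stack.push[x: east]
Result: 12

Step: maze.move[dir: east]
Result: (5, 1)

Step: maze.sense[dir: east]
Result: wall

Step: maze.sense[dir: north]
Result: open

Step: stack.push[x: north]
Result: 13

Step: maze.move[dir: north]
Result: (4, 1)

Step: maze.sense[dir: west]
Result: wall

Step: maze.sense[dir: east]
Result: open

Step: stack.push[x: east]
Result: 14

Step: maze.move[dir: east]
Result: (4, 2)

Step: maze.sense[dir: east]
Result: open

Step: stack.push[x: east]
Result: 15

Step: maze.move[dir: east]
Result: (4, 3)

Step: maze.sense[dir: south]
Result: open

Step: stack.push[x: south]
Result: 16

Step: maze.move[dir: south]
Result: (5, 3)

Step: maze.sense[dir: east]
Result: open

Step: stack.push[x: east]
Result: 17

Step: maze.move[dir: east]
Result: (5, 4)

Step: maze.sense[dir: north]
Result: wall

Step: stack.pop[]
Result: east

Step: maze.move[dir: west]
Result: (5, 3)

Step: stack.pop[]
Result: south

Step: maze.move[dir: north]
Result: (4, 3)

Step: maze.sense[dir: north]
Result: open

Step: stack.push[x: north]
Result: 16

Step: maze.move[dir: north]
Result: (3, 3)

Step: maze.sense[dir: west]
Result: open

Step: stack.push[x: west]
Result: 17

Step: maze.move[dir: west]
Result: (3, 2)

Step: maze.sense[dir: west]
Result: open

Step: stack.push[x: west]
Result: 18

Step: maze.move[dir: west]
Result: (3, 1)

Step: maze.sense[dir: west]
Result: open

Step: stack.push[x: west]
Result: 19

Step: maze.move[dir: west]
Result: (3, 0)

Step: maze.sense[dir: north]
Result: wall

Step: stack.pop[]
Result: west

Step: maze.move[dir: east]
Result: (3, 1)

Step: maze.sense[dir: north]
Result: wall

Step: stack.pop[]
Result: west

Step: maze.move[dir: east]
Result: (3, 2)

Step: maze.sense[dir: north]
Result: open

Step: stack.push[x: north]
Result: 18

Step: maze.move[dir: north]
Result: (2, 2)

Step: maze.sense[dir: east]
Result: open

Step: stack.push[x: east]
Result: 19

Step: maze.move[dir: east]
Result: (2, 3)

Step: maze.sense[dir: east]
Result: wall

Step: maze.sense[dir: north]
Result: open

Step: stack.push[x: north]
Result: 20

Step: maze.move[dir: north]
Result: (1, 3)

Step: maze.sense[dir: west]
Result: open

Step: stack.push[x: west]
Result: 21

Step: maze.move[dir: west]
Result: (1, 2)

Step: maze.sense[dir: west]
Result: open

Step: stack.push[x: west]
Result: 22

Step: maze.move[dir: west]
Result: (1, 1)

Step: maze.sense[dir: west]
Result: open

Step: stack.push[x: west]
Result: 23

Step: maze.move[dir: west]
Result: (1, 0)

Step: maze.sense[dir: north]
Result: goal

Step: maze.move[dir: north]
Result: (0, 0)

Answer: (0, 0)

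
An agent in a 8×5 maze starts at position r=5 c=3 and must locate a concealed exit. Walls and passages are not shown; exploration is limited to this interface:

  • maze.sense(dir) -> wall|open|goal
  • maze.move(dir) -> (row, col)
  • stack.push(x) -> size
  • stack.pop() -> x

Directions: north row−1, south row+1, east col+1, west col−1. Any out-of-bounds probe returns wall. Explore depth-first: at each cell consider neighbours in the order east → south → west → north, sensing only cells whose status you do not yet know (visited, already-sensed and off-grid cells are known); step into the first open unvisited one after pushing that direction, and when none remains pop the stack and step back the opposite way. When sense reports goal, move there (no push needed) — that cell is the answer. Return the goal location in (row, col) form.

Step: maze.sense[dir→east]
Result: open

Step: stack.push[x→east]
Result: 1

Step: maze.move[dir→east]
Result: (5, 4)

Step: maze.sense[dir→south]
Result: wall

Step: maze.sense[dir→north]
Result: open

Step: stack.push[x→north]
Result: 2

Step: maze.move[dir→north]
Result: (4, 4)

Step: maze.sense[dir→west]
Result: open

Step: stack.push[x→west]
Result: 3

Step: maze.move[dir→west]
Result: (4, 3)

Step: maze.sense[dir→west]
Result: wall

Step: maze.sense[dir→north]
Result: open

Step: stack.push[x→north]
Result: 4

Step: maze.move[dir→north]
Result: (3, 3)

Step: maze.sense[dir→east]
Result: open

Step: stack.push[x→east]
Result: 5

Step: maze.move[dir→east]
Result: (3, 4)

Step: maze.sense[dir→north]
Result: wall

Step: stack.pop[]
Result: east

Step: maze.move[dir→west]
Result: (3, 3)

Step: maze.sense[dir→west]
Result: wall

Step: maze.sense[dir→north]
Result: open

Step: stack.push[x→north]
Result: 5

Step: maze.move[dir→north]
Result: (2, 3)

Step: maze.sense[dir→west]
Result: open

Step: stack.push[x→west]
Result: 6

Step: maze.move[dir→west]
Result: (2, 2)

Step: maze.sense[dir→west]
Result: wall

Step: maze.sense[dir→north]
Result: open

Step: stack.push[x→north]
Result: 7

Step: maze.move[dir→north]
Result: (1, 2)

Step: maze.sense[dir→east]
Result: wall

Step: maze.sense[dir→west]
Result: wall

Step: maze.sense[dir→north]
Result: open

Step: stack.push[x→north]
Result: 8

Step: maze.move[dir→north]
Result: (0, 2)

Step: maze.sense[dir→east]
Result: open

Step: stack.push[x→east]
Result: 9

Step: maze.move[dir→east]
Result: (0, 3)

Step: maze.sense[dir→east]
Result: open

Step: stack.push[x→east]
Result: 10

Step: maze.move[dir→east]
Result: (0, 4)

Step: maze.sense[dir→south]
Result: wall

Step: stack.pop[]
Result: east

Step: maze.move[dir→west]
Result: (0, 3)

Step: stack.pop[]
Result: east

Step: maze.move[dir→west]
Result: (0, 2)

Step: maze.sense[dir→west]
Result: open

Step: stack.push[x→west]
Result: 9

Step: maze.move[dir→west]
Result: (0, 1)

Step: maze.sense[dir→west]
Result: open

Step: stack.push[x→west]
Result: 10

Step: maze.move[dir→west]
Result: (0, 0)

Step: maze.sense[dir→south]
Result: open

Step: stack.push[x→south]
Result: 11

Step: maze.move[dir→south]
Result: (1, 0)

Step: maze.sense[dir→south]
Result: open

Step: stack.push[x→south]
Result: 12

Step: maze.move[dir→south]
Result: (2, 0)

Step: maze.sense[dir→south]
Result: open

Step: stack.push[x→south]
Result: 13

Step: maze.move[dir→south]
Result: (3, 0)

Step: maze.sense[dir→east]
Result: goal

Step: maze.move[dir→east]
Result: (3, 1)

Answer: (3, 1)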